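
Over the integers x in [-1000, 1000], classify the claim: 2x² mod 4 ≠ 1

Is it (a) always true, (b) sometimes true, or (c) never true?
For a polynomial with integer coefficients, its value mod 4 depends only on x mod 4, so it suffices to check one representative of each residue class, x = 0, 1, 2, 3:
x = 0: LHS = (2·0²) mod 4 = 0 mod 4 = 0; 0 ≠ 1 — holds
x = 1: LHS = (2·1²) mod 4 = 2 mod 4 = 2; 2 ≠ 1 — holds
x = 2: LHS = (2·2²) mod 4 = 8 mod 4 = 0; 0 ≠ 1 — holds
x = 3: LHS = (2·3²) mod 4 = 18 mod 4 = 2; 2 ≠ 1 — holds
The relation holds in every residue class, so the relation holds for every integer in [-1000, 1000].

No counterexample exists.

Answer: Always true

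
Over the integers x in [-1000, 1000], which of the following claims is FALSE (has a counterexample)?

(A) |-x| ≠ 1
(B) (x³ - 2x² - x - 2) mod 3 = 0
(A) x = 1: LHS = |-1| = 1; 1 ≠ 1 — FAILS
(B) x = 0: LHS = (0³ - 2·0² - 0 - 2) mod 3 = (-2) mod 3 = 1; 1 = 0 — FAILS

Answer: Both A and B are false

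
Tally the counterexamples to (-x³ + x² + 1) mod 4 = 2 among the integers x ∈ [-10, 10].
Counterexamples in [-10, 10]: {-10, -9, -8, -7, -6, -5, -4, -3, -2, -1, 0, 1, 2, 3, 4, 5, 6, 7, 8, 9, 10}.

Counting them gives 21 values.

Answer: 21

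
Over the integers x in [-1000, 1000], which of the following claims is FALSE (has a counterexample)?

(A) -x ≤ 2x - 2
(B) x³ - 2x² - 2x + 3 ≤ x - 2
(A) x = 0: LHS = -0 = 0, RHS = 2·0 - 2 = -2; 0 ≤ -2 — FAILS
(B) x = 0: LHS = 0³ - 2·0² - 2·0 + 3 = 3, RHS = 0 - 2 = -2; 3 ≤ -2 — FAILS

Answer: Both A and B are false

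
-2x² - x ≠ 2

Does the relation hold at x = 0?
x = 0: LHS = -2·0² - 0 = 0; 0 ≠ 2 — holds

The relation is satisfied at x = 0.

Answer: Yes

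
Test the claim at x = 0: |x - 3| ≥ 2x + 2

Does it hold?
x = 0: LHS = |0 - 3| = |-3| = 3, RHS = 2·0 + 2 = 2; 3 ≥ 2 — holds

The relation is satisfied at x = 0.

Answer: Yes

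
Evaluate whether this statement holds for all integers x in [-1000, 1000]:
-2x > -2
The claim fails at x = 1:
x = 1: LHS = -2·1 = -2; -2 > -2 — FAILS

Because a single integer refutes it, the statement is false.

Answer: False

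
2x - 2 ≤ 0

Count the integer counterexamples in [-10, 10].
Counterexamples in [-10, 10]: {2, 3, 4, 5, 6, 7, 8, 9, 10}.

Counting them gives 9 values.

Answer: 9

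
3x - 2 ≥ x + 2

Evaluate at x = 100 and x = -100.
x = 100: LHS = 3·100 - 2 = 298, RHS = 100 + 2 = 102; 298 ≥ 102 — holds
x = -100: LHS = 3·(-100) - 2 = -302, RHS = (-100) + 2 = -98; -302 ≥ -98 — FAILS

Answer: Partially: holds for x = 100, fails for x = -100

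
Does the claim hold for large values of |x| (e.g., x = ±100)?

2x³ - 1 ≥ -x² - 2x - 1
x = 100: LHS = 2·100³ - 1 = 1999999, RHS = -100² - 2·100 - 1 = -10201; 1999999 ≥ -10201 — holds
x = -100: LHS = 2·(-100)³ - 1 = -2000001, RHS = -(-100)² - 2·(-100) - 1 = -9801; -2000001 ≥ -9801 — FAILS

Answer: Partially: holds for x = 100, fails for x = -100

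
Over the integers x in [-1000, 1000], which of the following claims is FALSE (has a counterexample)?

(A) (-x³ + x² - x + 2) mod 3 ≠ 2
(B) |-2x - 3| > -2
(A) x = 0: LHS = (-0³ + 0² - 0 + 2) mod 3 = 2 mod 3 = 2; 2 ≠ 2 — FAILS

(B) An absolute value is never negative, so the left side is ≥ 0 for every x, while the right side is -2. Tightest case in [-1000, 1000] is x = -1:
x = -1: LHS = |-2·(-1) - 3| = |-1| = 1; 1 > -2 — holds
Hence LHS − RHS is never zero or negative, i.e. LHS > RHS throughout, so the relation holds for every integer in [-1000, 1000].

Only (A) has a counterexample.

Answer: A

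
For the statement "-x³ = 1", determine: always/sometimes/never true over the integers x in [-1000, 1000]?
Holds at x = -1: LHS = -(-1)³ = 1; 1 = 1 — holds
Fails at x = 0: LHS = -0³ = 0; 0 = 1 — FAILS
It is satisfied by some integers in the range but not all.

Answer: Sometimes true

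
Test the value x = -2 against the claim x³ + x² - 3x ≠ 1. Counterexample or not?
Substitute x = -2 into the relation:
x = -2: LHS = (-2)³ + (-2)² - 3·(-2) = 2; 2 ≠ 1 — holds

The relation holds at x = -2, so it is not a counterexample.

Answer: No, x = -2 is not a counterexample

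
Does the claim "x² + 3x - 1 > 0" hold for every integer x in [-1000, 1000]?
The claim fails at x = 0:
x = 0: LHS = 0² + 3·0 - 1 = -1; -1 > 0 — FAILS

Because a single integer refutes it, the statement is false.

Answer: False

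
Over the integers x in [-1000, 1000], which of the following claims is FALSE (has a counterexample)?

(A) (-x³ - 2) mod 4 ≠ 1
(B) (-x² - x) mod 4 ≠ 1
(A) x = 1: LHS = (-1³ - 2) mod 4 = (-3) mod 4 = 1; 1 ≠ 1 — FAILS

(B) For a polynomial with integer coefficients, its value mod 4 depends only on x mod 4, so it suffices to check one representative of each residue class, x = 0, 1, 2, 3:
x = 0: LHS = (-0² - 0) mod 4 = 0 mod 4 = 0; 0 ≠ 1 — holds
x = 1: LHS = (-1² - 1) mod 4 = (-2) mod 4 = 2; 2 ≠ 1 — holds
x = 2: LHS = (-2² - 2) mod 4 = (-6) mod 4 = 2; 2 ≠ 1 — holds
x = 3: LHS = (-3² - 3) mod 4 = (-12) mod 4 = 0; 0 ≠ 1 — holds
The relation holds in every residue class, so the relation holds for every integer in [-1000, 1000].

Only (A) has a counterexample.

Answer: A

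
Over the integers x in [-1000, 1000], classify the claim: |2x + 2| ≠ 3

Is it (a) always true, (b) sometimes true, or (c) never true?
Track d = LHS − RHS over the integers in [-1000, 1000]. Equality would need d = 0, but d changes sign only between consecutive integers, jumping over 0:
x = -3: LHS = |2·(-3) + 2| = |-4| = 4; 4 ≠ 3 — holds  (d = 1)
x = -2: LHS = |2·(-2) + 2| = |-2| = 2; 2 ≠ 3 — holds  (d = -1)
x = 0: LHS = |2·0 + 2| = |2| = 2; 2 ≠ 3 — holds  (d = -1)
x = 1: LHS = |2·1 + 2| = |4| = 4; 4 ≠ 3 — holds  (d = 1)
Away from these crossings d keeps a constant sign, and checking every integer in [-1000, 1000] confirms d ≠ 0 throughout. Hence the two sides are never equal, so the relation holds for every integer in [-1000, 1000].

No counterexample exists.

Answer: Always true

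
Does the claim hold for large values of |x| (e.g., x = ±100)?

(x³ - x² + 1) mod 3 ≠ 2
x = 100: LHS = (100³ - 100² + 1) mod 3 = 990001 mod 3 = 1; 1 ≠ 2 — holds
x = -100: LHS = ((-100)³ - (-100)² + 1) mod 3 = (-1009999) mod 3 = 2; 2 ≠ 2 — FAILS

Answer: Partially: holds for x = 100, fails for x = -100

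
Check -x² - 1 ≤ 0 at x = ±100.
x = 100: LHS = -100² - 1 = -10001; -10001 ≤ 0 — holds
x = -100: LHS = -(-100)² - 1 = -10001; -10001 ≤ 0 — holds

Answer: Yes, holds for both x = 100 and x = -100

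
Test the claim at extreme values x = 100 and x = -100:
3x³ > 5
x = 100: LHS = 3·100³ = 3000000; 3000000 > 5 — holds
x = -100: LHS = 3·(-100)³ = -3000000; -3000000 > 5 — FAILS

Answer: Partially: holds for x = 100, fails for x = -100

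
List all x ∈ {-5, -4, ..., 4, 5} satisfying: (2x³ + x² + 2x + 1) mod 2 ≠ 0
Holds for: {-4, -2, 0, 2, 4}
Fails for: {-5, -3, -1, 1, 3, 5}

Answer: {-4, -2, 0, 2, 4}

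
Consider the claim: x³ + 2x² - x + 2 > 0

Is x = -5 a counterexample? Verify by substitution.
Substitute x = -5 into the relation:
x = -5: LHS = (-5)³ + 2·(-5)² - (-5) + 2 = -68; -68 > 0 — FAILS

Since the claim fails at x = -5, this value is a counterexample.

Answer: Yes, x = -5 is a counterexample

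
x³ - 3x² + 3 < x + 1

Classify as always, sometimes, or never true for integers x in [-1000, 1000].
Holds at x = 1: LHS = 1³ - 3·1² + 3 = 1, RHS = 1 + 1 = 2; 1 < 2 — holds
Fails at x = 0: LHS = 0³ - 3·0² + 3 = 3, RHS = 0 + 1 = 1; 3 < 1 — FAILS
It is satisfied by some integers in the range but not all.

Answer: Sometimes true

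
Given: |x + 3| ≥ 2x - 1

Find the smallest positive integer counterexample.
Testing positive integers:
x = 1: LHS = |1 + 3| = |4| = 4, RHS = 2·1 - 1 = 1; 4 ≥ 1 — holds
x = 2: LHS = |2 + 3| = |5| = 5, RHS = 2·2 - 1 = 3; 5 ≥ 3 — holds
x = 3: LHS = |3 + 3| = |6| = 6, RHS = 2·3 - 1 = 5; 6 ≥ 5 — holds
x = 4: LHS = |4 + 3| = |7| = 7, RHS = 2·4 - 1 = 7; 7 ≥ 7 — holds
x = 5: LHS = |5 + 3| = |8| = 8, RHS = 2·5 - 1 = 9; 8 ≥ 9 — FAILS  ← smallest positive counterexample

Answer: x = 5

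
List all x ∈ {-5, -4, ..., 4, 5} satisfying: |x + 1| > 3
Holds for: {-5, 3, 4, 5}
Fails for: {-4, -3, -2, -1, 0, 1, 2}

Answer: {-5, 3, 4, 5}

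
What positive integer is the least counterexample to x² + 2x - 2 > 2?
Testing positive integers:
x = 1: LHS = 1² + 2·1 - 2 = 1; 1 > 2 — FAILS  ← smallest positive counterexample

Answer: x = 1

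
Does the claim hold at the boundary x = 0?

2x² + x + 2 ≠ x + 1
x = 0: LHS = 2·0² + 0 + 2 = 2, RHS = 0 + 1 = 1; 2 ≠ 1 — holds

The relation is satisfied at x = 0.

Answer: Yes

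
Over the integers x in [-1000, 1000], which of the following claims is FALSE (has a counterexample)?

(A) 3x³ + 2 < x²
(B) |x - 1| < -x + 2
(A) x = 0: LHS = 3·0³ + 2 = 2, RHS = 0² = 0; 2 < 0 — FAILS
(B) x = 2: LHS = |2 - 1| = |1| = 1, RHS = -2 + 2 = 0; 1 < 0 — FAILS

Answer: Both A and B are false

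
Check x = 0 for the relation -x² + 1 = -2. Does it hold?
x = 0: LHS = -0² + 1 = 1; 1 = -2 — FAILS

The relation fails at x = 0, so x = 0 is a counterexample.

Answer: No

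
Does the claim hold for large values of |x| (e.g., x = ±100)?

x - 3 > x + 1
x = 100: LHS = 100 - 3 = 97, RHS = 100 + 1 = 101; 97 > 101 — FAILS
x = -100: LHS = (-100) - 3 = -103, RHS = (-100) + 1 = -99; -103 > -99 — FAILS

Answer: No, fails for both x = 100 and x = -100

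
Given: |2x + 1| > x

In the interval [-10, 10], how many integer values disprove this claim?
Over all integers in [-10, 10], LHS − RHS is smallest at x = 0, where it equals 1:
x = 0: LHS = |2·0 + 1| = |1| = 1; 1 > 0 — holds
At the ends of the range:
x = -10: LHS = |2·(-10) + 1| = |-19| = 19; 19 > -10 — holds
x = 10: LHS = |2·10 + 1| = |21| = 21; 21 > 10 — holds
Hence LHS − RHS is never zero or negative, i.e. LHS > RHS throughout, so the relation holds for every integer in [-10, 10].

No counterexample appears in that range.

Answer: 0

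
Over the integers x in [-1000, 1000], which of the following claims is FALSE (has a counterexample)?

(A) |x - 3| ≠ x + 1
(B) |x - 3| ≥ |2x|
(A) x = 1: LHS = |1 - 3| = |-2| = 2, RHS = 1 + 1 = 2; 2 ≠ 2 — FAILS
(B) x = 2: LHS = |2 - 3| = |-1| = 1, RHS = |2·2| = |4| = 4; 1 ≥ 4 — FAILS

Answer: Both A and B are false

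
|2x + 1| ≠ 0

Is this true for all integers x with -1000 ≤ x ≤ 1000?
Over all integers in [-1000, 1000], LHS − RHS is always positive; it is smallest at x = 0, where it equals 1:
x = 0: LHS = |2·0 + 1| = |1| = 1; 1 ≠ 0 — holds
At the ends of the range:
x = -1000: LHS = |2·(-1000) + 1| = |-1999| = 1999; 1999 ≠ 0 — holds
x = 1000: LHS = |2·1000 + 1| = |2001| = 2001; 2001 ≠ 0 — holds
Hence LHS − RHS is never 0, i.e. the two sides are never equal, so the relation holds for every integer in [-1000, 1000].

No counterexample exists.

Answer: True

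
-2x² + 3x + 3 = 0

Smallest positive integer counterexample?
Testing positive integers:
x = 1: LHS = -2·1² + 3·1 + 3 = 4; 4 = 0 — FAILS  ← smallest positive counterexample

Answer: x = 1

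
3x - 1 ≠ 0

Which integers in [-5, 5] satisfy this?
Track d = LHS − RHS over the integers in [-5, 5]. Equality would need d = 0, but d changes sign only between consecutive integers, jumping over 0:
x = 0: LHS = 3·0 - 1 = -1; -1 ≠ 0 — holds  (d = -1)
x = 1: LHS = 3·1 - 1 = 2; 2 ≠ 0 — holds  (d = 2)
Away from these crossings d keeps a constant sign, and checking every integer in [-5, 5] confirms d ≠ 0 throughout. Hence the two sides are never equal, so the relation holds for every integer in [-5, 5].

Answer: All integers in [-5, 5]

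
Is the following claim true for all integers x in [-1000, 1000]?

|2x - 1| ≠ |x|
The claim fails at x = 1:
x = 1: LHS = |2·1 - 1| = |1| = 1, RHS = |1| = 1; 1 ≠ 1 — FAILS

Because a single integer refutes it, the statement is false.

Answer: False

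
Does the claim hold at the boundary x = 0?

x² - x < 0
x = 0: LHS = 0² - 0 = 0; 0 < 0 — FAILS

The relation fails at x = 0, so x = 0 is a counterexample.

Answer: No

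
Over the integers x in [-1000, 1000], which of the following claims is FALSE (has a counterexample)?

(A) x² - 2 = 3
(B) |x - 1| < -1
(A) x = 0: LHS = 0² - 2 = -2; -2 = 3 — FAILS
(B) x = 0: LHS = |0 - 1| = |-1| = 1; 1 < -1 — FAILS

Answer: Both A and B are false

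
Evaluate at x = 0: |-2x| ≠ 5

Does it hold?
x = 0: LHS = |-2·0| = |0| = 0; 0 ≠ 5 — holds

The relation is satisfied at x = 0.

Answer: Yes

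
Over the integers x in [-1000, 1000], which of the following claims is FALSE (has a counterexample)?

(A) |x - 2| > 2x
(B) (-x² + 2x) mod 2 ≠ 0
(A) x = 1: LHS = |1 - 2| = |-1| = 1, RHS = 2·1 = 2; 1 > 2 — FAILS
(B) x = 0: LHS = (-0² + 2·0) mod 2 = 0 mod 2 = 0; 0 ≠ 0 — FAILS

Answer: Both A and B are false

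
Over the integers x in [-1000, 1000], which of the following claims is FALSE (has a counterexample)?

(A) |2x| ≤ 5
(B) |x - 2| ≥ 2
(A) x = 3: LHS = |2·3| = |6| = 6; 6 ≤ 5 — FAILS
(B) x = 1: LHS = |1 - 2| = |-1| = 1; 1 ≥ 2 — FAILS

Answer: Both A and B are false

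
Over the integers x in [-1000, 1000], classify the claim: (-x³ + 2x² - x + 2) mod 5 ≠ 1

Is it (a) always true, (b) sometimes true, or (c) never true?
Holds at x = 0: LHS = (-0³ + 2·0² - 0 + 2) mod 5 = 2 mod 5 = 2; 2 ≠ 1 — holds
Fails at x = -1: LHS = (-(-1)³ + 2·(-1)² - (-1) + 2) mod 5 = 6 mod 5 = 1; 1 ≠ 1 — FAILS
It is satisfied by some integers in the range but not all.

Answer: Sometimes true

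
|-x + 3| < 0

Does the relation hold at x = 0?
x = 0: LHS = |-0 + 3| = |3| = 3; 3 < 0 — FAILS

The relation fails at x = 0, so x = 0 is a counterexample.

Answer: No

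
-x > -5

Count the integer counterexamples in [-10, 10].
Counterexamples in [-10, 10]: {5, 6, 7, 8, 9, 10}.

Counting them gives 6 values.

Answer: 6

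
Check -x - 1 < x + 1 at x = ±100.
x = 100: LHS = -100 - 1 = -101, RHS = 100 + 1 = 101; -101 < 101 — holds
x = -100: LHS = -(-100) - 1 = 99, RHS = (-100) + 1 = -99; 99 < -99 — FAILS

Answer: Partially: holds for x = 100, fails for x = -100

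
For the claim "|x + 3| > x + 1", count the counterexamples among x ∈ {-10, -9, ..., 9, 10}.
Over all integers in [-10, 10], LHS − RHS is smallest at x = 0, where it equals 2:
x = 0: LHS = |0 + 3| = |3| = 3, RHS = 0 + 1 = 1; 3 > 1 — holds
At the ends of the range:
x = -10: LHS = |(-10) + 3| = |-7| = 7, RHS = (-10) + 1 = -9; 7 > -9 — holds
x = 10: LHS = |10 + 3| = |13| = 13, RHS = 10 + 1 = 11; 13 > 11 — holds
Hence LHS − RHS is never zero or negative, i.e. LHS > RHS throughout, so the relation holds for every integer in [-10, 10].

No counterexample appears in that range.

Answer: 0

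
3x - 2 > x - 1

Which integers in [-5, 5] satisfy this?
Holds for: {1, 2, 3, 4, 5}
Fails for: {-5, -4, -3, -2, -1, 0}

Answer: {1, 2, 3, 4, 5}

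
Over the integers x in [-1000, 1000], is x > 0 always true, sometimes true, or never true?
Holds at x = 1: 1 > 0 — holds
Fails at x = 0: 0 > 0 — FAILS
It is satisfied by some integers in the range but not all.

Answer: Sometimes true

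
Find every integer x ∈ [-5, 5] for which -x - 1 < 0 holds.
Holds for: {0, 1, 2, 3, 4, 5}
Fails for: {-5, -4, -3, -2, -1}

Answer: {0, 1, 2, 3, 4, 5}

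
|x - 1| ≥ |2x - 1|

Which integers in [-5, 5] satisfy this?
Holds for: {0}
Fails for: {-5, -4, -3, -2, -1, 1, 2, 3, 4, 5}

Answer: {0}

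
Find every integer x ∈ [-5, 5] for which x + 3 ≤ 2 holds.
Holds for: {-5, -4, -3, -2, -1}
Fails for: {0, 1, 2, 3, 4, 5}

Answer: {-5, -4, -3, -2, -1}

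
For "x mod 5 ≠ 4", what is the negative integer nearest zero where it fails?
Testing negative integers from -1 downward:
x = -1: LHS = (-1) mod 5 = 4; 4 ≠ 4 — FAILS  ← closest negative counterexample to 0

Answer: x = -1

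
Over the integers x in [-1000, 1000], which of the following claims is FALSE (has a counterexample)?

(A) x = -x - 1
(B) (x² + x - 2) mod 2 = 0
(A) x = 0: RHS = -0 - 1 = -1; 0 = -1 — FAILS

(B) For a polynomial with integer coefficients, its value mod 2 depends only on x mod 2, so it suffices to check one representative of each residue class, x = 0, 1:
x = 0: LHS = (0² + 0 - 2) mod 2 = (-2) mod 2 = 0; 0 = 0 — holds
x = 1: LHS = (1² + 1 - 2) mod 2 = 0 mod 2 = 0; 0 = 0 — holds
The relation holds in every residue class, so the relation holds for every integer in [-1000, 1000].

Only (A) has a counterexample.

Answer: A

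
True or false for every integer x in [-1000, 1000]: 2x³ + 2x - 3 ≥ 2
The claim fails at x = 0:
x = 0: LHS = 2·0³ + 2·0 - 3 = -3; -3 ≥ 2 — FAILS

Because a single integer refutes it, the statement is false.

Answer: False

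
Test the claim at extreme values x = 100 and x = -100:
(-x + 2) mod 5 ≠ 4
x = 100: LHS = (-100 + 2) mod 5 = (-98) mod 5 = 2; 2 ≠ 4 — holds
x = -100: LHS = (-(-100) + 2) mod 5 = 102 mod 5 = 2; 2 ≠ 4 — holds

Answer: Yes, holds for both x = 100 and x = -100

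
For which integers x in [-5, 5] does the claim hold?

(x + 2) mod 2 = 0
Holds for: {-4, -2, 0, 2, 4}
Fails for: {-5, -3, -1, 1, 3, 5}

Answer: {-4, -2, 0, 2, 4}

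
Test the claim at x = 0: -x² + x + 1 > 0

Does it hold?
x = 0: LHS = -0² + 0 + 1 = 1; 1 > 0 — holds

The relation is satisfied at x = 0.

Answer: Yes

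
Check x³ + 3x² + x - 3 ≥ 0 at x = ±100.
x = 100: LHS = 100³ + 3·100² + 100 - 3 = 1030097; 1030097 ≥ 0 — holds
x = -100: LHS = (-100)³ + 3·(-100)² + (-100) - 3 = -970103; -970103 ≥ 0 — FAILS

Answer: Partially: holds for x = 100, fails for x = -100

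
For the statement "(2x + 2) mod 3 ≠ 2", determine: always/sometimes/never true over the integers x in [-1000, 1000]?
Holds at x = 1: LHS = (2·1 + 2) mod 3 = 4 mod 3 = 1; 1 ≠ 2 — holds
Fails at x = 0: LHS = (2·0 + 2) mod 3 = 2 mod 3 = 2; 2 ≠ 2 — FAILS
It is satisfied by some integers in the range but not all.

Answer: Sometimes true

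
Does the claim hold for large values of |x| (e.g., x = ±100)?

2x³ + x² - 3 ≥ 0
x = 100: LHS = 2·100³ + 100² - 3 = 2009997; 2009997 ≥ 0 — holds
x = -100: LHS = 2·(-100)³ + (-100)² - 3 = -1990003; -1990003 ≥ 0 — FAILS

Answer: Partially: holds for x = 100, fails for x = -100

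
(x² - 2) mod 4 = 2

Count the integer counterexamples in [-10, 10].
Counterexamples in [-10, 10]: {-9, -7, -5, -3, -1, 1, 3, 5, 7, 9}.

Counting them gives 10 values.

Answer: 10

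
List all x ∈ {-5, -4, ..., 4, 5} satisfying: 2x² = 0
Holds for: {0}
Fails for: {-5, -4, -3, -2, -1, 1, 2, 3, 4, 5}

Answer: {0}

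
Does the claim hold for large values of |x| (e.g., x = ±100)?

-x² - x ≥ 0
x = 100: LHS = -100² - 100 = -10100; -10100 ≥ 0 — FAILS
x = -100: LHS = -(-100)² - (-100) = -9900; -9900 ≥ 0 — FAILS

Answer: No, fails for both x = 100 and x = -100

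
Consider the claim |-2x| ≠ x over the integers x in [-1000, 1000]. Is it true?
The claim fails at x = 0:
x = 0: LHS = |-2·0| = |0| = 0; 0 ≠ 0 — FAILS

Because a single integer refutes it, the statement is false.

Answer: False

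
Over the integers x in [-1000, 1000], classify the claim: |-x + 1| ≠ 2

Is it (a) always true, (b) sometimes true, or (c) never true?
Holds at x = 0: LHS = |-0 + 1| = |1| = 1; 1 ≠ 2 — holds
Fails at x = -1: LHS = |-(-1) + 1| = |2| = 2; 2 ≠ 2 — FAILS
It is satisfied by some integers in the range but not all.

Answer: Sometimes true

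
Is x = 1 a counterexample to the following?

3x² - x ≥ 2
Substitute x = 1 into the relation:
x = 1: LHS = 3·1² - 1 = 2; 2 ≥ 2 — holds

The claim holds here, so x = 1 is not a counterexample. (A counterexample exists elsewhere, e.g. x = 0.)

Answer: No, x = 1 is not a counterexample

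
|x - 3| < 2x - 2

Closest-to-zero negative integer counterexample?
Testing negative integers from -1 downward:
x = -1: LHS = |(-1) - 3| = |-4| = 4, RHS = 2·(-1) - 2 = -4; 4 < -4 — FAILS  ← closest negative counterexample to 0

Answer: x = -1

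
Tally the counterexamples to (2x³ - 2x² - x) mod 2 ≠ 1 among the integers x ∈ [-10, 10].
Counterexamples in [-10, 10]: {-9, -7, -5, -3, -1, 1, 3, 5, 7, 9}.

Counting them gives 10 values.

Answer: 10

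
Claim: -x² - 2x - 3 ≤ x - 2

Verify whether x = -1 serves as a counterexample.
Substitute x = -1 into the relation:
x = -1: LHS = -(-1)² - 2·(-1) - 3 = -2, RHS = (-1) - 2 = -3; -2 ≤ -3 — FAILS

Since the claim fails at x = -1, this value is a counterexample.

Answer: Yes, x = -1 is a counterexample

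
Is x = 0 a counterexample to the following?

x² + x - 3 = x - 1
Substitute x = 0 into the relation:
x = 0: LHS = 0² + 0 - 3 = -3, RHS = 0 - 1 = -1; -3 = -1 — FAILS

Since the claim fails at x = 0, this value is a counterexample.

Answer: Yes, x = 0 is a counterexample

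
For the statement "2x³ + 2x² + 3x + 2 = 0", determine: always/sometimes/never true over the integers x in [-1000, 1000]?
Track d = LHS − RHS over the integers in [-1000, 1000]. Equality would need d = 0, but d changes sign only between consecutive integers, jumping over 0:
x = -1: LHS = 2·(-1)³ + 2·(-1)² + 3·(-1) + 2 = -1; -1 = 0 — FAILS  (d = -1)
x = 0: LHS = 2·0³ + 2·0² + 3·0 + 2 = 2; 2 = 0 — FAILS  (d = 2)
Away from these crossings d keeps a constant sign, and checking every integer in [-1000, 1000] confirms d ≠ 0 throughout. Hence the two sides are never equal, so the claimed relation (=) fails for every integer in [-1000, 1000].

No integer in the range satisfies it.

Answer: Never true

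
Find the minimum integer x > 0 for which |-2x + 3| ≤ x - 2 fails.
Testing positive integers:
x = 1: LHS = |-2·1 + 3| = |1| = 1, RHS = 1 - 2 = -1; 1 ≤ -1 — FAILS  ← smallest positive counterexample

Answer: x = 1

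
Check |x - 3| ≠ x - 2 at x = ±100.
x = 100: LHS = |100 - 3| = |97| = 97, RHS = 100 - 2 = 98; 97 ≠ 98 — holds
x = -100: LHS = |(-100) - 3| = |-103| = 103, RHS = (-100) - 2 = -102; 103 ≠ -102 — holds

Answer: Yes, holds for both x = 100 and x = -100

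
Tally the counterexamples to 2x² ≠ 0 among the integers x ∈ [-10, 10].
Counterexamples in [-10, 10]: {0}.

Counting them gives 1 values.

Answer: 1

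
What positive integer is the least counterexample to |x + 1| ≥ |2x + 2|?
Testing positive integers:
x = 1: LHS = |1 + 1| = |2| = 2, RHS = |2·1 + 2| = |4| = 4; 2 ≥ 4 — FAILS  ← smallest positive counterexample

Answer: x = 1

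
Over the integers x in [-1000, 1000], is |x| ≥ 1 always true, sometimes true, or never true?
Holds at x = 1: LHS = |1| = 1; 1 ≥ 1 — holds
Fails at x = 0: LHS = |0| = 0; 0 ≥ 1 — FAILS
It is satisfied by some integers in the range but not all.

Answer: Sometimes true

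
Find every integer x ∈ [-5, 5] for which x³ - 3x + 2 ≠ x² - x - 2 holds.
Track d = LHS − RHS over the integers in [-5, 5]. Equality would need d = 0, but d changes sign only between consecutive integers, jumping over 0:
x = -2: LHS = (-2)³ - 3·(-2) + 2 = 0, RHS = (-2)² - (-2) - 2 = 4; 0 ≠ 4 — holds  (d = -4)
x = -1: LHS = (-1)³ - 3·(-1) + 2 = 4, RHS = (-1)² - (-1) - 2 = 0; 4 ≠ 0 — holds  (d = 4)
Away from these crossings d keeps a constant sign, and checking every integer in [-5, 5] confirms d ≠ 0 throughout. Hence the two sides are never equal, so the relation holds for every integer in [-5, 5].

Answer: All integers in [-5, 5]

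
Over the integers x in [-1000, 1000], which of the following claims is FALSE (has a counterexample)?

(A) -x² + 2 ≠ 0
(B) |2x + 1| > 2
(A) Track d = LHS − RHS over the integers in [-1000, 1000]. Equality would need d = 0, but d changes sign only between consecutive integers, jumping over 0:
x = -2: LHS = -(-2)² + 2 = -2; -2 ≠ 0 — holds  (d = -2)
x = -1: LHS = -(-1)² + 2 = 1; 1 ≠ 0 — holds  (d = 1)
x = 1: LHS = -1² + 2 = 1; 1 ≠ 0 — holds  (d = 1)
x = 2: LHS = -2² + 2 = -2; -2 ≠ 0 — holds  (d = -2)
Away from these crossings d keeps a constant sign, and checking every integer in [-1000, 1000] confirms d ≠ 0 throughout. Hence the two sides are never equal, so the relation holds for every integer in [-1000, 1000].

(B) x = 0: LHS = |2·0 + 1| = |1| = 1; 1 > 2 — FAILS

Only (B) has a counterexample.

Answer: B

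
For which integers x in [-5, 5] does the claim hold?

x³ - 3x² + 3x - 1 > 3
Holds for: {3, 4, 5}
Fails for: {-5, -4, -3, -2, -1, 0, 1, 2}

Answer: {3, 4, 5}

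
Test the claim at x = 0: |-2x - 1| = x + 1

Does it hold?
x = 0: LHS = |-2·0 - 1| = |-1| = 1, RHS = 0 + 1 = 1; 1 = 1 — holds

The relation is satisfied at x = 0.

Answer: Yes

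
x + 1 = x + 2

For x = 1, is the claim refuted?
Substitute x = 1 into the relation:
x = 1: LHS = 1 + 1 = 2, RHS = 1 + 2 = 3; 2 = 3 — FAILS

Since the claim fails at x = 1, this value is a counterexample.

Answer: Yes, x = 1 is a counterexample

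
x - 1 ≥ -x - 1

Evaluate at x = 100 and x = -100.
x = 100: LHS = 100 - 1 = 99, RHS = -100 - 1 = -101; 99 ≥ -101 — holds
x = -100: LHS = (-100) - 1 = -101, RHS = -(-100) - 1 = 99; -101 ≥ 99 — FAILS

Answer: Partially: holds for x = 100, fails for x = -100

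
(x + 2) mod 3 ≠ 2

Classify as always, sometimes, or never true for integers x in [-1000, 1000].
Holds at x = 1: LHS = (1 + 2) mod 3 = 3 mod 3 = 0; 0 ≠ 2 — holds
Fails at x = 0: LHS = (0 + 2) mod 3 = 2 mod 3 = 2; 2 ≠ 2 — FAILS
It is satisfied by some integers in the range but not all.

Answer: Sometimes true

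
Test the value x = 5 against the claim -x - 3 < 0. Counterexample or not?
Substitute x = 5 into the relation:
x = 5: LHS = -5 - 3 = -8; -8 < 0 — holds

The claim holds here, so x = 5 is not a counterexample. (A counterexample exists elsewhere, e.g. x = -3.)

Answer: No, x = 5 is not a counterexample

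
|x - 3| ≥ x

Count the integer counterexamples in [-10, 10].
Counterexamples in [-10, 10]: {2, 3, 4, 5, 6, 7, 8, 9, 10}.

Counting them gives 9 values.

Answer: 9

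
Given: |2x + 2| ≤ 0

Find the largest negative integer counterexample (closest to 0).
Testing negative integers from -1 downward:
x = -1: LHS = |2·(-1) + 2| = |0| = 0; 0 ≤ 0 — holds
x = -2: LHS = |2·(-2) + 2| = |-2| = 2; 2 ≤ 0 — FAILS  ← closest negative counterexample to 0

Answer: x = -2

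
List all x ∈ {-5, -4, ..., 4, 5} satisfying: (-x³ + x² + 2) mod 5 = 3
Holds for: {-3, 2}
Fails for: {-5, -4, -2, -1, 0, 1, 3, 4, 5}

Answer: {-3, 2}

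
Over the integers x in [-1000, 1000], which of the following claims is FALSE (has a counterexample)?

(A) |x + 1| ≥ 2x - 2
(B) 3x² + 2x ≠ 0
(A) x = 4: LHS = |4 + 1| = |5| = 5, RHS = 2·4 - 2 = 6; 5 ≥ 6 — FAILS
(B) x = 0: LHS = 3·0² + 2·0 = 0; 0 ≠ 0 — FAILS

Answer: Both A and B are false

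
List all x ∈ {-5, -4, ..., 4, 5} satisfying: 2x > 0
Holds for: {1, 2, 3, 4, 5}
Fails for: {-5, -4, -3, -2, -1, 0}

Answer: {1, 2, 3, 4, 5}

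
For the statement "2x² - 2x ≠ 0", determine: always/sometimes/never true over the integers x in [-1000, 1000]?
Holds at x = -1: LHS = 2·(-1)² - 2·(-1) = 4; 4 ≠ 0 — holds
Fails at x = 0: LHS = 2·0² - 2·0 = 0; 0 ≠ 0 — FAILS
It is satisfied by some integers in the range but not all.

Answer: Sometimes true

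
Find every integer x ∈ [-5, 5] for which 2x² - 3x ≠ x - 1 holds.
Track d = LHS − RHS over the integers in [-5, 5]. Equality would need d = 0, but d changes sign only between consecutive integers, jumping over 0:
x = 0: LHS = 2·0² - 3·0 = 0, RHS = 0 - 1 = -1; 0 ≠ -1 — holds  (d = 1)
x = 1: LHS = 2·1² - 3·1 = -1, RHS = 1 - 1 = 0; -1 ≠ 0 — holds  (d = -1)
x = 1: LHS = 2·1² - 3·1 = -1, RHS = 1 - 1 = 0; -1 ≠ 0 — holds  (d = -1)
x = 2: LHS = 2·2² - 3·2 = 2, RHS = 2 - 1 = 1; 2 ≠ 1 — holds  (d = 1)
Away from these crossings d keeps a constant sign, and checking every integer in [-5, 5] confirms d ≠ 0 throughout. Hence the two sides are never equal, so the relation holds for every integer in [-5, 5].

Answer: All integers in [-5, 5]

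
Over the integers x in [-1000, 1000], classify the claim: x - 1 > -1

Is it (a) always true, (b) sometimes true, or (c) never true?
Holds at x = 1: LHS = 1 - 1 = 0; 0 > -1 — holds
Fails at x = 0: LHS = 0 - 1 = -1; -1 > -1 — FAILS
It is satisfied by some integers in the range but not all.

Answer: Sometimes true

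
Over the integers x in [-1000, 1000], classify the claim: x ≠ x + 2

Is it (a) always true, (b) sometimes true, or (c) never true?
Over all integers in [-1000, 1000], LHS − RHS is always negative; it is closest to 0 at x = 0, where it equals -2:
x = 0: RHS = 0 + 2 = 2; 0 ≠ 2 — holds
At the ends of the range:
x = -1000: RHS = (-1000) + 2 = -998; -1000 ≠ -998 — holds
x = 1000: RHS = 1000 + 2 = 1002; 1000 ≠ 1002 — holds
Hence LHS − RHS is never 0, i.e. the two sides are never equal, so the relation holds for every integer in [-1000, 1000].

No counterexample exists.

Answer: Always true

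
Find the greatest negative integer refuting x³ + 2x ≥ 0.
Testing negative integers from -1 downward:
x = -1: LHS = (-1)³ + 2·(-1) = -3; -3 ≥ 0 — FAILS  ← closest negative counterexample to 0

Answer: x = -1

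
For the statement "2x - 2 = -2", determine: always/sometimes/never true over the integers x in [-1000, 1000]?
Holds at x = 0: LHS = 2·0 - 2 = -2; -2 = -2 — holds
Fails at x = 1: LHS = 2·1 - 2 = 0; 0 = -2 — FAILS
It is satisfied by some integers in the range but not all.

Answer: Sometimes true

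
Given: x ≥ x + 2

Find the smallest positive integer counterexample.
Testing positive integers:
x = 1: RHS = 1 + 2 = 3; 1 ≥ 3 — FAILS  ← smallest positive counterexample

Answer: x = 1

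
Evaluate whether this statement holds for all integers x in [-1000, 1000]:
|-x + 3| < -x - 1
The claim fails at x = 0:
x = 0: LHS = |-0 + 3| = |3| = 3, RHS = -0 - 1 = -1; 3 < -1 — FAILS

Because a single integer refutes it, the statement is false.

Answer: False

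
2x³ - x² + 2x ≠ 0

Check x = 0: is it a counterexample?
Substitute x = 0 into the relation:
x = 0: LHS = 2·0³ - 0² + 2·0 = 0; 0 ≠ 0 — FAILS

Since the claim fails at x = 0, this value is a counterexample.

Answer: Yes, x = 0 is a counterexample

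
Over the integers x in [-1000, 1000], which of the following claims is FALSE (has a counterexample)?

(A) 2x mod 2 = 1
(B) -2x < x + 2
(A) x = 0: LHS = (2·0) mod 2 = 0 mod 2 = 0; 0 = 1 — FAILS
(B) x = -1: LHS = -2·(-1) = 2, RHS = (-1) + 2 = 1; 2 < 1 — FAILS

Answer: Both A and B are false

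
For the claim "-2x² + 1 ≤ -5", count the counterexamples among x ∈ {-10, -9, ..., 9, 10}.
Counterexamples in [-10, 10]: {-1, 0, 1}.

Counting them gives 3 values.

Answer: 3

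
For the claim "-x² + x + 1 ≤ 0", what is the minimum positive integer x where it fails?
Testing positive integers:
x = 1: LHS = -1² + 1 + 1 = 1; 1 ≤ 0 — FAILS  ← smallest positive counterexample

Answer: x = 1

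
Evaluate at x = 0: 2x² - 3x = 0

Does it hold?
x = 0: LHS = 2·0² - 3·0 = 0; 0 = 0 — holds

The relation is satisfied at x = 0.

Answer: Yes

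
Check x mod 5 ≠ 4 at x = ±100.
x = 100: LHS = 100 mod 5 = 0; 0 ≠ 4 — holds
x = -100: LHS = (-100) mod 5 = 0; 0 ≠ 4 — holds

Answer: Yes, holds for both x = 100 and x = -100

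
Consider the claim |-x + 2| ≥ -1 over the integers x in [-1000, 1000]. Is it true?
An absolute value is never negative, so the left side is ≥ 0 for every x, while the right side is -1. Tightest case in [-1000, 1000] is x = 2:
x = 2: LHS = |-2 + 2| = |0| = 0; 0 ≥ -1 — holds
Hence LHS − RHS is never negative, i.e. LHS ≥ RHS throughout, so the relation holds for every integer in [-1000, 1000].

No counterexample exists.

Answer: True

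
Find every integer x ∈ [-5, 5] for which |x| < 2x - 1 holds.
Holds for: {2, 3, 4, 5}
Fails for: {-5, -4, -3, -2, -1, 0, 1}

Answer: {2, 3, 4, 5}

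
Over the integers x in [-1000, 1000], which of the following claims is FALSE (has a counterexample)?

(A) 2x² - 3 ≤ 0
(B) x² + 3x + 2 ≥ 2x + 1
(A) x = 2: LHS = 2·2² - 3 = 5; 5 ≤ 0 — FAILS

(B) Over all integers in [-1000, 1000], LHS − RHS is smallest at x = 0, where it equals 1:
x = 0: LHS = 0² + 3·0 + 2 = 2, RHS = 2·0 + 1 = 1; 2 ≥ 1 — holds
At the ends of the range:
x = -1000: LHS = (-1000)² + 3·(-1000) + 2 = 997002, RHS = 2·(-1000) + 1 = -1999; 997002 ≥ -1999 — holds
x = 1000: LHS = 1000² + 3·1000 + 2 = 1003002, RHS = 2·1000 + 1 = 2001; 1003002 ≥ 2001 — holds
Hence LHS − RHS is never negative, i.e. LHS ≥ RHS throughout, so the relation holds for every integer in [-1000, 1000].

Only (A) has a counterexample.

Answer: A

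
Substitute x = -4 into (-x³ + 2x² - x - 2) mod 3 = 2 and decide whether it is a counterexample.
Substitute x = -4 into the relation:
x = -4: LHS = (-(-4)³ + 2·(-4)² - (-4) - 2) mod 3 = 98 mod 3 = 2; 2 = 2 — holds

The claim holds here, so x = -4 is not a counterexample. (A counterexample exists elsewhere, e.g. x = 0.)

Answer: No, x = -4 is not a counterexample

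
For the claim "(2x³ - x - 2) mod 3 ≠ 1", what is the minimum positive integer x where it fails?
Testing positive integers:
x = 1: LHS = (2·1³ - 1 - 2) mod 3 = (-1) mod 3 = 2; 2 ≠ 1 — holds
x = 2: LHS = (2·2³ - 2 - 2) mod 3 = 12 mod 3 = 0; 0 ≠ 1 — holds
x = 3: LHS = (2·3³ - 3 - 2) mod 3 = 49 mod 3 = 1; 1 ≠ 1 — FAILS  ← smallest positive counterexample

Answer: x = 3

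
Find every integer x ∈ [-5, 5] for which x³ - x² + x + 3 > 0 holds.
Holds for: {0, 1, 2, 3, 4, 5}
Fails for: {-5, -4, -3, -2, -1}

Answer: {0, 1, 2, 3, 4, 5}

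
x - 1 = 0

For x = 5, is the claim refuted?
Substitute x = 5 into the relation:
x = 5: LHS = 5 - 1 = 4; 4 = 0 — FAILS

Since the claim fails at x = 5, this value is a counterexample.

Answer: Yes, x = 5 is a counterexample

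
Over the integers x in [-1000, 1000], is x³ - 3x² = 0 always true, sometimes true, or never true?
Holds at x = 0: LHS = 0³ - 3·0² = 0; 0 = 0 — holds
Fails at x = 1: LHS = 1³ - 3·1² = -2; -2 = 0 — FAILS
It is satisfied by some integers in the range but not all.

Answer: Sometimes true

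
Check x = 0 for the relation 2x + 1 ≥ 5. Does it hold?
x = 0: LHS = 2·0 + 1 = 1; 1 ≥ 5 — FAILS

The relation fails at x = 0, so x = 0 is a counterexample.

Answer: No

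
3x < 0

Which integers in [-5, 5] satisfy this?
Holds for: {-5, -4, -3, -2, -1}
Fails for: {0, 1, 2, 3, 4, 5}

Answer: {-5, -4, -3, -2, -1}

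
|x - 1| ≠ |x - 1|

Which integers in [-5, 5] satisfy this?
LHS − RHS = 0 at every integer in [-5, 5]; the two sides always agree. For instance:
x = -5: LHS = |(-5) - 1| = |-6| = 6, RHS = |(-5) - 1| = |-6| = 6; 6 ≠ 6 — FAILS
x = 0: LHS = |0 - 1| = |-1| = 1, RHS = |0 - 1| = |-1| = 1; 1 ≠ 1 — FAILS
x = 5: LHS = |5 - 1| = |4| = 4, RHS = |5 - 1| = |4| = 4; 4 ≠ 4 — FAILS
The sides are never unequal, so the claimed relation (≠) fails for every integer in [-5, 5].

Answer: None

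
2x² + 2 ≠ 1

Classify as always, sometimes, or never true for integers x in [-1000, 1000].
Over all integers in [-1000, 1000], LHS − RHS is always positive; it is smallest at x = 0, where it equals 1:
x = 0: LHS = 2·0² + 2 = 2; 2 ≠ 1 — holds
At the ends of the range:
x = -1000: LHS = 2·(-1000)² + 2 = 2000002; 2000002 ≠ 1 — holds
x = 1000: LHS = 2·1000² + 2 = 2000002; 2000002 ≠ 1 — holds
Hence LHS − RHS is never 0, i.e. the two sides are never equal, so the relation holds for every integer in [-1000, 1000].

No counterexample exists.

Answer: Always true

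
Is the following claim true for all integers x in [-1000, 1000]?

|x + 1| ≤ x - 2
The claim fails at x = 0:
x = 0: LHS = |0 + 1| = |1| = 1, RHS = 0 - 2 = -2; 1 ≤ -2 — FAILS

Because a single integer refutes it, the statement is false.

Answer: False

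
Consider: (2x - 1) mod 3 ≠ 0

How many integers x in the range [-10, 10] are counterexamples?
Counterexamples in [-10, 10]: {-10, -7, -4, -1, 2, 5, 8}.

Counting them gives 7 values.

Answer: 7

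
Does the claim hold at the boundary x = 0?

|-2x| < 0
x = 0: LHS = |-2·0| = |0| = 0; 0 < 0 — FAILS

The relation fails at x = 0, so x = 0 is a counterexample.

Answer: No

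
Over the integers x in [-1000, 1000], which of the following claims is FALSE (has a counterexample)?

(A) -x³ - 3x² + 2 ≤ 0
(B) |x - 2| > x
(A) x = 0: LHS = -0³ - 3·0² + 2 = 2; 2 ≤ 0 — FAILS
(B) x = 1: LHS = |1 - 2| = |-1| = 1; 1 > 1 — FAILS

Answer: Both A and B are false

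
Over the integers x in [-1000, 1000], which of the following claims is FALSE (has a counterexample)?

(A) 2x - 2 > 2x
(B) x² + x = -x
(A) x = 0: LHS = 2·0 - 2 = -2, RHS = 2·0 = 0; -2 > 0 — FAILS
(B) x = 1: LHS = 1² + 1 = 2; 2 = -1 — FAILS

Answer: Both A and B are false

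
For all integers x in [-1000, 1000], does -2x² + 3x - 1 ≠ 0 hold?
The claim fails at x = 1:
x = 1: LHS = -2·1² + 3·1 - 1 = 0; 0 ≠ 0 — FAILS

Because a single integer refutes it, the statement is false.

Answer: False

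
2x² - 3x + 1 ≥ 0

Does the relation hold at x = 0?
x = 0: LHS = 2·0² - 3·0 + 1 = 1; 1 ≥ 0 — holds

The relation is satisfied at x = 0.

Answer: Yes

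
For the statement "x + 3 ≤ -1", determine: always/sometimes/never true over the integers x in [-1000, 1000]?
Holds at x = -4: LHS = (-4) + 3 = -1; -1 ≤ -1 — holds
Fails at x = 0: LHS = 0 + 3 = 3; 3 ≤ -1 — FAILS
It is satisfied by some integers in the range but not all.

Answer: Sometimes true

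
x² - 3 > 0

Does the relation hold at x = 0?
x = 0: LHS = 0² - 3 = -3; -3 > 0 — FAILS

The relation fails at x = 0, so x = 0 is a counterexample.

Answer: No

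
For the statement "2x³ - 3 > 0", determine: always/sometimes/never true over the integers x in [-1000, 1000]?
Holds at x = 2: LHS = 2·2³ - 3 = 13; 13 > 0 — holds
Fails at x = 0: LHS = 2·0³ - 3 = -3; -3 > 0 — FAILS
It is satisfied by some integers in the range but not all.

Answer: Sometimes true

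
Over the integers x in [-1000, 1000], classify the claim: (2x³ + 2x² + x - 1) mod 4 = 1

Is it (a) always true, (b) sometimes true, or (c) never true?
Holds at x = 2: LHS = (2·2³ + 2·2² + 2 - 1) mod 4 = 25 mod 4 = 1; 1 = 1 — holds
Fails at x = 0: LHS = (2·0³ + 2·0² + 0 - 1) mod 4 = (-1) mod 4 = 3; 3 = 1 — FAILS
It is satisfied by some integers in the range but not all.

Answer: Sometimes true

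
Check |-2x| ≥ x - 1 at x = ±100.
x = 100: LHS = |-2·100| = |-200| = 200, RHS = 100 - 1 = 99; 200 ≥ 99 — holds
x = -100: LHS = |-2·(-100)| = |200| = 200, RHS = (-100) - 1 = -101; 200 ≥ -101 — holds

Answer: Yes, holds for both x = 100 and x = -100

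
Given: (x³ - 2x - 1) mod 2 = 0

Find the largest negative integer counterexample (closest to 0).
Testing negative integers from -1 downward:
x = -1: LHS = ((-1)³ - 2·(-1) - 1) mod 2 = 0 mod 2 = 0; 0 = 0 — holds
x = -2: LHS = ((-2)³ - 2·(-2) - 1) mod 2 = (-5) mod 2 = 1; 1 = 0 — FAILS  ← closest negative counterexample to 0

Answer: x = -2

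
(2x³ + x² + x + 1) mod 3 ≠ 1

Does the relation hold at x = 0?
x = 0: LHS = (2·0³ + 0² + 0 + 1) mod 3 = 1 mod 3 = 1; 1 ≠ 1 — FAILS

The relation fails at x = 0, so x = 0 is a counterexample.

Answer: No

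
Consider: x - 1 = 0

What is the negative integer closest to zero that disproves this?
Testing negative integers from -1 downward:
x = -1: LHS = (-1) - 1 = -2; -2 = 0 — FAILS  ← closest negative counterexample to 0

Answer: x = -1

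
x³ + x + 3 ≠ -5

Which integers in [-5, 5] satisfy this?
Track d = LHS − RHS over the integers in [-5, 5]. Equality would need d = 0, but d changes sign only between consecutive integers, jumping over 0:
x = -2: LHS = (-2)³ + (-2) + 3 = -7; -7 ≠ -5 — holds  (d = -2)
x = -1: LHS = (-1)³ + (-1) + 3 = 1; 1 ≠ -5 — holds  (d = 6)
Away from these crossings d keeps a constant sign, and checking every integer in [-5, 5] confirms d ≠ 0 throughout. Hence the two sides are never equal, so the relation holds for every integer in [-5, 5].

Answer: All integers in [-5, 5]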